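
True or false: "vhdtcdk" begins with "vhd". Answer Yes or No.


Input string: 'vhdtcdk'
Prefix to check: 'vhd'
First 3 characters of input: 'vhd'
Match: True
Result: Yes


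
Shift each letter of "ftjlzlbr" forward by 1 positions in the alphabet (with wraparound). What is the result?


Input: 'ftjlzlbr', shift = 1
Operation: for each letter, (position + 1) mod 26
Mapping: 'f'(5+1=6)->'g', 't'(19+1=20)->'u', 'j'(9+1=10)->'k', 'l'(11+1=12)->'m', 'z'(25+1=26, 26 mod 26=0)->'a', 'l'(11+1=12)->'m', 'b'(1+1=2)->'c', 'r'(17+1=18)->'s'
Result: gukmamcs


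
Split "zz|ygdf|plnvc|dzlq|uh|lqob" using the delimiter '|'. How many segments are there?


Input string: 'zz|ygdf|plnvc|dzlq|uh|lqob'
Delimiter: '|'
Split result: 'zz', 'ygdf', 'plnvc', 'dzlq', 'uh', 'lqob'
Number of parts: 6


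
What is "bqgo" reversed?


Input string: 'bqgo'
Operation: reverse character order
Original order: 'b' -> 'q' -> 'g' -> 'o'
Reversed order: 'o' -> 'g' -> 'q' -> 'b'
Result: ogqb


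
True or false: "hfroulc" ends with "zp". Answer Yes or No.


Input string: 'hfroulc'
Suffix to check: 'zp'
Last 2 characters of input: 'lc'
Match: False
Result: No


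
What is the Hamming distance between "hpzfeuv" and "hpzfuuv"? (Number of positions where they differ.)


String 1: 'hpzfeuv'
String 2: 'hpzfuuv'
Compare each position: pos 0: 'h'=='h', pos 1: 'p'=='p', pos 2: 'z'=='z', pos 3: 'f'=='f', pos 4: 'e'!='u', pos 5: 'u'=='u', pos 6: 'v'=='v'
Differing positions: 1
Hamming distance: 1


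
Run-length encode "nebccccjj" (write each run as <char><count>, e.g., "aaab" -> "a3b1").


Input: 'nebccccjj'
Operation: identify consecutive runs
Runs: 'n' -> n1, 'e' -> e1, 'b' -> b1, 'cccc' -> c4, 'jj' -> j2
Encoded: n1e1b1c4j2


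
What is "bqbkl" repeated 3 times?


Input string: 'bqbkl'
Operation: repeat 3 times
Concatenation: 'bqbkl' + 'bqbkl' + 'bqbkl'
Result: bqbklbqbklbqbkl


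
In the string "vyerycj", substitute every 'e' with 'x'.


Input string: 'vyerycj'
Operation: replace 'e' with 'x'
Positions of 'e': 2
After replacement: vyxrycj


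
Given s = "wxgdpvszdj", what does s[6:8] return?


Input string: 'wxgdpvszdj'
Operation: slice [6:8]
Extract characters: s[6]='s', s[7]='z'
Result: sz


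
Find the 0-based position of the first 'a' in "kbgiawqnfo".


Input string: 'kbgiawqnfo'
Target: 'a'
Scanning left to right: s[0]='k', s[1]='b', s[2]='g', s[3]='i', s[4]='a'
First match at index: 4


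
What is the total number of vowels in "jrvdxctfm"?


Input string: 'jrvdxctfm'
Operation: count vowels (a, e, i, o, u)
Scan: s[0]='j', s[1]='r', s[2]='v', s[3]='d', s[4]='x', s[5]='c', s[6]='t', s[7]='f', s[8]='m'
Vowels found: 0
Result: 0


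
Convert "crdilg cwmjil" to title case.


Input string: 'crdilg cwmjil'
Operation: capitalize first letter of each word
Word transformations: 'crdilg'->'Crdilg', 'cwmjil'->'Cwmjil'
Result: Crdilg Cwmjil


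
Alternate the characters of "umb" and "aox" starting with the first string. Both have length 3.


String 1: 'umb'
String 2: 'aox'
Operation: alternate characters
Pairs: 'u'+'a', 'm'+'o', 'b'+'x'
Result: uamobx


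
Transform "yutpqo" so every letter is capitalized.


Input string: 'yutpqo'
Operation: convert each letter to uppercase
Mapping: 'y'->'Y', 'u'->'U', 't'->'T', 'p'->'P', 'q'->'Q', 'o'->'O'
Result: YUTPQO


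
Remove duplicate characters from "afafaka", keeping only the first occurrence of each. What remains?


Input: 'afafaka'
Operation: keep first occurrence of each character
Scan: s[0]='a' new -> keep; s[1]='f' new -> keep; s[2]='a' seen -> skip; s[3]='f' seen -> skip; s[4]='a' seen -> skip; s[5]='k' new -> keep; s[6]='a' seen -> skip
Result: afk


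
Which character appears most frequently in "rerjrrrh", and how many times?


Input: 'rerjrrrh'
Operation: tally each character
Counts: 'e':1, 'h':1, 'j':1, 'r':5
Maximum: 'r' appears 5 times


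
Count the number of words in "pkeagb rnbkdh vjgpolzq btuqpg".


Input string: 'pkeagb rnbkdh vjgpolzq btuqpg'
Operation: split by spaces
Words found: 'pkeagb', 'rnbkdh', 'vjgpolzq', 'btuqpg'
Word count: 4


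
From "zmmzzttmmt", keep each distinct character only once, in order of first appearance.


Input: 'zmmzzttmmt'
Operation: keep first occurrence of each character
Scan: s[0]='z' new -> keep; s[1]='m' new -> keep; s[2]='m' seen -> skip; s[3]='z' seen -> skip; s[4]='z' seen -> skip; s[5]='t' new -> keep; s[6]='t' seen -> skip; s[7]='m' seen -> skip; s[8]='m' seen -> skip; s[9]='t' seen -> skip
Result: zmt


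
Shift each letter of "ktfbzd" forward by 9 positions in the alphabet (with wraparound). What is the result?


Input: 'ktfbzd', shift = 9
Operation: for each letter, (position + 9) mod 26
Mapping: 'k'(10+9=19)->'t', 't'(19+9=28, 28 mod 26=2)->'c', 'f'(5+9=14)->'o', 'b'(1+9=10)->'k', 'z'(25+9=34, 34 mod 26=8)->'i', 'd'(3+9=12)->'m'
Result: tcokim


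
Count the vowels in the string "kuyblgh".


Input string: 'kuyblgh'
Operation: count vowels (a, e, i, o, u)
Scan: s[0]='k', s[1]='u' (vowel), s[2]='y', s[3]='b', s[4]='l', s[5]='g', s[6]='h'
Vowels found: 1
Result: 1


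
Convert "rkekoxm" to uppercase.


Input string: 'rkekoxm'
Operation: convert each letter to uppercase
Mapping: 'r'->'R', 'k'->'K', 'e'->'E', 'k'->'K', 'o'->'O', 'x'->'X', 'm'->'M'
Result: RKEKOXM


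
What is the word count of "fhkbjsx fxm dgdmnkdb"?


Input string: 'fhkbjsx fxm dgdmnkdb'
Operation: split by spaces
Words found: 'fhkbjsx', 'fxm', 'dgdmnkdb'
Word count: 3


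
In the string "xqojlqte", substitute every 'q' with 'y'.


Input string: 'xqojlqte'
Operation: replace 'q' with 'y'
Positions of 'q': 1, 5
After replacement: xyojlyte


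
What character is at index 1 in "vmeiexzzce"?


Input string: 'vmeiexzzce'
Operation: get character at index 1
Index mapping: s[0]='v', s[1]='m'
Result: 'm'


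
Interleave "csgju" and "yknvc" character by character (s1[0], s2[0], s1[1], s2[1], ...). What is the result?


String 1: 'csgju'
String 2: 'yknvc'
Operation: alternate characters
Pairs: 'c'+'y', 's'+'k', 'g'+'n', 'j'+'v', 'u'+'c'
Result: cyskgnjvuc


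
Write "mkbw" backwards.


Input string: 'mkbw'
Operation: reverse character order
Original order: 'm' -> 'k' -> 'b' -> 'w'
Reversed order: 'w' -> 'b' -> 'k' -> 'm'
Result: wbkm


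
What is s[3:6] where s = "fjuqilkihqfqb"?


Input string: 'fjuqilkihqfqb'
Operation: slice [3:6]
Extract characters: s[3]='q', s[4]='i', s[5]='l'
Result: qil


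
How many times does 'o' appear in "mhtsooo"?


Input string: 'mhtsooo'
Target character: 'o'
Scan each position: s[4]='o', s[5]='o', s[6]='o'
Matches found at indices: 4, 5, 6
Total: 3


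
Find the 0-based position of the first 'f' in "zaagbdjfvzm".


Input string: 'zaagbdjfvzm'
Target: 'f'
Scanning left to right: s[0]='z', s[1]='a', s[2]='a', s[3]='g', s[4]='b', s[5]='d', s[6]='j', s[7]='f'
First match at index: 7


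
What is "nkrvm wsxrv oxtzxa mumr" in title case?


Input string: 'nkrvm wsxrv oxtzxa mumr'
Operation: capitalize first letter of each word
Word transformations: 'nkrvm'->'Nkrvm', 'wsxrv'->'Wsxrv', 'oxtzxa'->'Oxtzxa', 'mumr'->'Mumr'
Result: Nkrvm Wsxrv Oxtzxa Mumr


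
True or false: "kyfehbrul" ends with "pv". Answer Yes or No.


Input string: 'kyfehbrul'
Suffix to check: 'pv'
Last 2 characters of input: 'ul'
Match: False
Result: No


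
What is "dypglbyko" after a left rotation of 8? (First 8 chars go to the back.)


Input: 'dypglbyko', shift = 8
Operation: split at index 8 and swap parts
Front part s[0:8] = 'dypglbyk'
Back part s[8:] = 'o'
Rotated = back + front = 'o' + 'dypglbyk'
Result: odypglbyk


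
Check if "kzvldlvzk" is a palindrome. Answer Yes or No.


Input string: 'kzvldlvzk'
Reversed: 'kzvldlvzk'
Compare pairs: s[0]='k' vs s[8]='k' (match), s[1]='z' vs s[7]='z' (match), s[2]='v' vs s[6]='v' (match), s[3]='l' vs s[5]='l' (match)
Palindrome: Yes


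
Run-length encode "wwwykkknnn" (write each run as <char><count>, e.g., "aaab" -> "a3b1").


Input: 'wwwykkknnn'
Operation: identify consecutive runs
Runs: 'www' -> w3, 'y' -> y1, 'kkk' -> k3, 'nnn' -> n3
Encoded: w3y1k3n3


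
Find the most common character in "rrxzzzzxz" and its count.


Input: 'rrxzzzzxz'
Operation: tally each character
Counts: 'r':2, 'x':2, 'z':5
Maximum: 'z' appears 5 times


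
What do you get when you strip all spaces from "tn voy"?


Input string: 'tn voy'
Operation: remove all spaces
Words: 'tn', 'voy'
Join without spaces: tnvoy


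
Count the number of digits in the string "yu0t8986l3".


Input string: 'yu0t8986l3'
Operation: count digit characters (0-9)
Scan: 'y', 'u', '0'(digit), 't', '8'(digit), '9'(digit), '8'(digit), '6'(digit), 'l', '3'(digit)
Digits found: 6
Result: 6


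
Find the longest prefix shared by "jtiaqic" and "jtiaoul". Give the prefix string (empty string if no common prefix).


String 1: 'jtiaqic'
String 2: 'jtiaoul'
Compare position by position:
pos 0: 'j' vs 'j' match
pos 1: 't' vs 't' match
pos 2: 'i' vs 'i' match
pos 3: 'a' vs 'a' match
pos 4: 'q' vs 'o' differ -> stop
Longest common prefix: "jtia" (length 4)


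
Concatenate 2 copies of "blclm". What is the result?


Input string: 'blclm'
Operation: repeat 2 times
Concatenation: 'blclm' + 'blclm'
Result: blclmblclm


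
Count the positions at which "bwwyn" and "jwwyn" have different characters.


String 1: 'bwwyn'
String 2: 'jwwyn'
Compare each position: pos 0: 'b'!='j', pos 1: 'w'=='w', pos 2: 'w'=='w', pos 3: 'y'=='y', pos 4: 'n'=='n'
Differing positions: 1
Hamming distance: 1


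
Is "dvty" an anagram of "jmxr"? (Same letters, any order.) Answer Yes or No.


String 1: 'jmxr' -> sorted: 'jmrx'
String 2: 'dvty' -> sorted: 'dtvy'
Compare sorted forms: 'jmrx' != 'dtvy'
Anagram: No


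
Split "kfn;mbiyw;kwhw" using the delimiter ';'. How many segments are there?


Input string: 'kfn;mbiyw;kwhw'
Delimiter: ';'
Split result: 'kfn', 'mbiyw', 'kwhw'
Number of parts: 3


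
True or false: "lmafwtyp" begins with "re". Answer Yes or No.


Input string: 'lmafwtyp'
Prefix to check: 're'
First 2 characters of input: 'lm'
Match: False
Result: No


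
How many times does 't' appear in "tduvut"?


Input string: 'tduvut'
Target character: 't'
Scan each position: s[0]='t', s[5]='t'
Matches found at indices: 0, 5
Total: 2


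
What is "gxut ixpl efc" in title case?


Input string: 'gxut ixpl efc'
Operation: capitalize first letter of each word
Word transformations: 'gxut'->'Gxut', 'ixpl'->'Ixpl', 'efc'->'Efc'
Result: Gxut Ixpl Efc


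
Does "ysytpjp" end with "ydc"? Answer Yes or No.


Input string: 'ysytpjp'
Suffix to check: 'ydc'
Last 3 characters of input: 'pjp'
Match: False
Result: No


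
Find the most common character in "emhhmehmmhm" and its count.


Input: 'emhhmehmmhm'
Operation: tally each character
Counts: 'e':2, 'h':4, 'm':5
Maximum: 'm' appears 5 times


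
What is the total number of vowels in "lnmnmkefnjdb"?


Input string: 'lnmnmkefnjdb'
Operation: count vowels (a, e, i, o, u)
Scan: s[0]='l', s[1]='n', s[2]='m', s[3]='n', s[4]='m', s[5]='k', s[6]='e' (vowel), s[7]='f', s[8]='n', s[9]='j', s[10]='d', s[11]='b'
Vowels found: 1
Result: 1


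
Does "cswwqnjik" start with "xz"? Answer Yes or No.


Input string: 'cswwqnjik'
Prefix to check: 'xz'
First 2 characters of input: 'cs'
Match: False
Result: No


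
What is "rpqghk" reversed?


Input string: 'rpqghk'
Operation: reverse character order
Original order: 'r' -> 'p' -> 'q' -> 'g' -> 'h' -> 'k'
Reversed order: 'k' -> 'h' -> 'g' -> 'q' -> 'p' -> 'r'
Result: khgqpr


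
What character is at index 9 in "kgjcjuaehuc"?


Input string: 'kgjcjuaehuc'
Operation: get character at index 9
Index mapping: s[0]='k', s[1]='g', s[2]='j', s[3]='c', s[4]='j', s[5]='u', s[6]='a', s[7]='e', s[8]='h', s[9]='u'
Result: 'u'


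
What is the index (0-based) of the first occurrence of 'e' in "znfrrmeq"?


Input string: 'znfrrmeq'
Target: 'e'
Scanning left to right: s[0]='z', s[1]='n', s[2]='f', s[3]='r', s[4]='r', s[5]='m', s[6]='e'
First match at index: 6


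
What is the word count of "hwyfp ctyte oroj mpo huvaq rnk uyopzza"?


Input string: 'hwyfp ctyte oroj mpo huvaq rnk uyopzza'
Operation: split by spaces
Words found: 'hwyfp', 'ctyte', 'oroj', 'mpo', 'huvaq', 'rnk', 'uyopzza'
Word count: 7


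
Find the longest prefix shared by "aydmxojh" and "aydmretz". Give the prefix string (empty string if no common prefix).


String 1: 'aydmxojh'
String 2: 'aydmretz'
Compare position by position:
pos 0: 'a' vs 'a' match
pos 1: 'y' vs 'y' match
pos 2: 'd' vs 'd' match
pos 3: 'm' vs 'm' match
pos 4: 'x' vs 'r' differ -> stop
Longest common prefix: "aydm" (length 4)


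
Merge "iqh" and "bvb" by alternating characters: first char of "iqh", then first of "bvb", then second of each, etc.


String 1: 'iqh'
String 2: 'bvb'
Operation: alternate characters
Pairs: 'i'+'b', 'q'+'v', 'h'+'b'
Result: ibqvhb


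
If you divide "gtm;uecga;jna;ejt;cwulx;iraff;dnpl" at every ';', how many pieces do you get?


Input string: 'gtm;uecga;jna;ejt;cwulx;iraff;dnpl'
Delimiter: ';'
Split result: 'gtm', 'uecga', 'jna', 'ejt', 'cwulx', 'iraff', 'dnpl'
Number of parts: 7


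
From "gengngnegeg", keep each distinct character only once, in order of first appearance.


Input: 'gengngnegeg'
Operation: keep first occurrence of each character
Scan: s[0]='g' new -> keep; s[1]='e' new -> keep; s[2]='n' new -> keep; s[3]='g' seen -> skip; s[4]='n' seen -> skip; s[5]='g' seen -> skip; s[6]='n' seen -> skip; s[7]='e' seen -> skip; s[8]='g' seen -> skip; s[9]='e' seen -> skip; s[10]='g' seen -> skip
Result: gen


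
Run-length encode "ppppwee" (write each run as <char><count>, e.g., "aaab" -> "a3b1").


Input: 'ppppwee'
Operation: identify consecutive runs
Runs: 'pppp' -> p4, 'w' -> w1, 'ee' -> e2
Encoded: p4w1e2


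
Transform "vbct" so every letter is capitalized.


Input string: 'vbct'
Operation: convert each letter to uppercase
Mapping: 'v'->'V', 'b'->'B', 'c'->'C', 't'->'T'
Result: VBCT


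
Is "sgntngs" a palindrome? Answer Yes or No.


Input string: 'sgntngs'
Reversed: 'sgntngs'
Compare pairs: s[0]='s' vs s[6]='s' (match), s[1]='g' vs s[5]='g' (match), s[2]='n' vs s[4]='n' (match)
Palindrome: Yes


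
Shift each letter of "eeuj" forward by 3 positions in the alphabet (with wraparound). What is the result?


Input: 'eeuj', shift = 3
Operation: for each letter, (position + 3) mod 26
Mapping: 'e'(4+3=7)->'h', 'e'(4+3=7)->'h', 'u'(20+3=23)->'x', 'j'(9+3=12)->'m'
Result: hhxm


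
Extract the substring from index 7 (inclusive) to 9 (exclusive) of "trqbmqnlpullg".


Input string: 'trqbmqnlpullg'
Operation: slice [7:9]
Extract characters: s[7]='l', s[8]='p'
Result: lp


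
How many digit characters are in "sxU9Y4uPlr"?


Input string: 'sxU9Y4uPlr'
Operation: count digit characters (0-9)
Scan: 's', 'x', 'U', '9'(digit), 'Y', '4'(digit), 'u', 'P', 'l', 'r'
Digits found: 2
Result: 2


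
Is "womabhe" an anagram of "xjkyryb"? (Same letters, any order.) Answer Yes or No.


String 1: 'xjkyryb' -> sorted: 'bjkrxyy'
String 2: 'womabhe' -> sorted: 'abehmow'
Compare sorted forms: 'bjkrxyy' != 'abehmow'
Anagram: No


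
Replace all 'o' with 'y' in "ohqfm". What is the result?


Input string: 'ohqfm'
Operation: replace 'o' with 'y'
Positions of 'o': 0
After replacement: yhqfm


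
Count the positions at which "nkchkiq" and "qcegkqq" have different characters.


String 1: 'nkchkiq'
String 2: 'qcegkqq'
Compare each position: pos 0: 'n'!='q', pos 1: 'k'!='c', pos 2: 'c'!='e', pos 3: 'h'!='g', pos 4: 'k'=='k', pos 5: 'i'!='q', pos 6: 'q'=='q'
Differing positions: 5
Hamming distance: 5


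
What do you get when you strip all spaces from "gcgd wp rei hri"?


Input string: 'gcgd wp rei hri'
Operation: remove all spaces
Words: 'gcgd', 'wp', 'rei', 'hri'
Join without spaces: gcgdwpreihri


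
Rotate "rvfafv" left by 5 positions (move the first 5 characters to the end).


Input: 'rvfafv', shift = 5
Operation: split at index 5 and swap parts
Front part s[0:5] = 'rvfaf'
Back part s[5:] = 'v'
Rotated = back + front = 'v' + 'rvfaf'
Result: vrvfaf


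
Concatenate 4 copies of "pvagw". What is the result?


Input string: 'pvagw'
Operation: repeat 4 times
Concatenation: 'pvagw' + 'pvagw' + 'pvagw' + 'pvagw'
Result: pvagwpvagwpvagwpvagw


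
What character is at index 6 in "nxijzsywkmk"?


Input string: 'nxijzsywkmk'
Operation: get character at index 6
Index mapping: s[0]='n', s[1]='x', s[2]='i', s[3]='j', s[4]='z', s[5]='s', s[6]='y'
Result: 'y'


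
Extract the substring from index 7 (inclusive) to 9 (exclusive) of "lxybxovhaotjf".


Input string: 'lxybxovhaotjf'
Operation: slice [7:9]
Extract characters: s[7]='h', s[8]='a'
Result: ha


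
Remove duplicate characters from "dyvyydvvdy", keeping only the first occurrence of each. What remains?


Input: 'dyvyydvvdy'
Operation: keep first occurrence of each character
Scan: s[0]='d' new -> keep; s[1]='y' new -> keep; s[2]='v' new -> keep; s[3]='y' seen -> skip; s[4]='y' seen -> skip; s[5]='d' seen -> skip; s[6]='v' seen -> skip; s[7]='v' seen -> skip; s[8]='d' seen -> skip; s[9]='y' seen -> skip
Result: dyv


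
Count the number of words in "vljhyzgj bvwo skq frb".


Input string: 'vljhyzgj bvwo skq frb'
Operation: split by spaces
Words found: 'vljhyzgj', 'bvwo', 'skq', 'frb'
Word count: 4


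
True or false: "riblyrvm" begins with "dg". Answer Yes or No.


Input string: 'riblyrvm'
Prefix to check: 'dg'
First 2 characters of input: 'ri'
Match: False
Result: No


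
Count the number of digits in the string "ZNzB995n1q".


Input string: 'ZNzB995n1q'
Operation: count digit characters (0-9)
Scan: 'Z', 'N', 'z', 'B', '9'(digit), '9'(digit), '5'(digit), 'n', '1'(digit), 'q'
Digits found: 4
Result: 4


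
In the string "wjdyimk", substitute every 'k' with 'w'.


Input string: 'wjdyimk'
Operation: replace 'k' with 'w'
Positions of 'k': 6
After replacement: wjdyimw


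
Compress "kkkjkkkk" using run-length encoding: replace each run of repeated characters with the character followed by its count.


Input: 'kkkjkkkk'
Operation: identify consecutive runs
Runs: 'kkk' -> k3, 'j' -> j1, 'kkkk' -> k4
Encoded: k3j1k4


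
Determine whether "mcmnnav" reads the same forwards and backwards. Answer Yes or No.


Input string: 'mcmnnav'
Reversed: 'vannmcm'
Compare pairs: s[0]='m' vs s[6]='v' (mismatch), s[1]='c' vs s[5]='a' (mismatch), s[2]='m' vs s[4]='n' (mismatch)
Palindrome: No


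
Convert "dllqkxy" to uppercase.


Input string: 'dllqkxy'
Operation: convert each letter to uppercase
Mapping: 'd'->'D', 'l'->'L', 'l'->'L', 'q'->'Q', 'k'->'K', 'x'->'X', 'y'->'Y'
Result: DLLQKXY


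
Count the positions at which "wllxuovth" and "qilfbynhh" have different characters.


String 1: 'wllxuovth'
String 2: 'qilfbynhh'
Compare each position: pos 0: 'w'!='q', pos 1: 'l'!='i', pos 2: 'l'=='l', pos 3: 'x'!='f', pos 4: 'u'!='b', pos 5: 'o'!='y', pos 6: 'v'!='n', pos 7: 't'!='h', pos 8: 'h'=='h'
Differing positions: 7
Hamming distance: 7


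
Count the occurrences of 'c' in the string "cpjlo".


Input string: 'cpjlo'
Target character: 'c'
Scan each position: s[0]='c'
Matches found at indices: 0
Total: 1


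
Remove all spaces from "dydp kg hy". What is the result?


Input string: 'dydp kg hy'
Operation: remove all spaces
Words: 'dydp', 'kg', 'hy'
Join without spaces: dydpkghy


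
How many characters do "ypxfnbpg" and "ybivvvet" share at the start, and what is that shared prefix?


String 1: 'ypxfnbpg'
String 2: 'ybivvvet'
Compare position by position:
pos 0: 'y' vs 'y' match
pos 1: 'p' vs 'b' differ -> stop
Longest common prefix: "y" (length 1)


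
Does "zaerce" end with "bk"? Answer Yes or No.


Input string: 'zaerce'
Suffix to check: 'bk'
Last 2 characters of input: 'ce'
Match: False
Result: No


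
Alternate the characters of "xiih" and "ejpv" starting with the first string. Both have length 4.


String 1: 'xiih'
String 2: 'ejpv'
Operation: alternate characters
Pairs: 'x'+'e', 'i'+'j', 'i'+'p', 'h'+'v'
Result: xeijiphv


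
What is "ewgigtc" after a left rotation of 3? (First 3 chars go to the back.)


Input: 'ewgigtc', shift = 3
Operation: split at index 3 and swap parts
Front part s[0:3] = 'ewg'
Back part s[3:] = 'igtc'
Rotated = back + front = 'igtc' + 'ewg'
Result: igtcewg


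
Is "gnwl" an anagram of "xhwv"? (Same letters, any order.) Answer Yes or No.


String 1: 'xhwv' -> sorted: 'hvwx'
String 2: 'gnwl' -> sorted: 'glnw'
Compare sorted forms: 'hvwx' != 'glnw'
Anagram: No


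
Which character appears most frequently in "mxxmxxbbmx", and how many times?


Input: 'mxxmxxbbmx'
Operation: tally each character
Counts: 'b':2, 'm':3, 'x':5
Maximum: 'x' appears 5 times


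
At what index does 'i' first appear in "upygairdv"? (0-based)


Input string: 'upygairdv'
Target: 'i'
Scanning left to right: s[0]='u', s[1]='p', s[2]='y', s[3]='g', s[4]='a', s[5]='i'
First match at index: 5


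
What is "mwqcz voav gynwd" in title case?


Input string: 'mwqcz voav gynwd'
Operation: capitalize first letter of each word
Word transformations: 'mwqcz'->'Mwqcz', 'voav'->'Voav', 'gynwd'->'Gynwd'
Result: Mwqcz Voav Gynwd


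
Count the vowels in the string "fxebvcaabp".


Input string: 'fxebvcaabp'
Operation: count vowels (a, e, i, o, u)
Scan: s[0]='f', s[1]='x', s[2]='e' (vowel), s[3]='b', s[4]='v', s[5]='c', s[6]='a' (vowel), s[7]='a' (vowel), s[8]='b', s[9]='p'
Vowels found: 3
Result: 3


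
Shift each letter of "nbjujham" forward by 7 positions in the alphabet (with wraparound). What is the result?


Input: 'nbjujham', shift = 7
Operation: for each letter, (position + 7) mod 26
Mapping: 'n'(13+7=20)->'u', 'b'(1+7=8)->'i', 'j'(9+7=16)->'q', 'u'(20+7=27, 27 mod 26=1)->'b', 'j'(9+7=16)->'q', 'h'(7+7=14)->'o', 'a'(0+7=7)->'h', 'm'(12+7=19)->'t'
Result: uiqbqoht


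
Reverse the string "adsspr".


Input string: 'adsspr'
Operation: reverse character order
Original order: 'a' -> 'd' -> 's' -> 's' -> 'p' -> 'r'
Reversed order: 'r' -> 'p' -> 's' -> 's' -> 'd' -> 'a'
Result: rpssda


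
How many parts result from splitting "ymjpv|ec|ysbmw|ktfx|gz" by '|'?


Input string: 'ymjpv|ec|ysbmw|ktfx|gz'
Delimiter: '|'
Split result: 'ymjpv', 'ec', 'ysbmw', 'ktfx', 'gz'
Number of parts: 5


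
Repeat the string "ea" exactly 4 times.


Input string: 'ea'
Operation: repeat 4 times
Concatenation: 'ea' + 'ea' + 'ea' + 'ea'
Result: eaeaeaea


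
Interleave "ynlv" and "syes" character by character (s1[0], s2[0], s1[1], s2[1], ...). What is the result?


String 1: 'ynlv'
String 2: 'syes'
Operation: alternate characters
Pairs: 'y'+'s', 'n'+'y', 'l'+'e', 'v'+'s'
Result: ysnylevs


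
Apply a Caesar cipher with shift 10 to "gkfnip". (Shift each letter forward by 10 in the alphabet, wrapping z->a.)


Input: 'gkfnip', shift = 10
Operation: for each letter, (position + 10) mod 26
Mapping: 'g'(6+10=16)->'q', 'k'(10+10=20)->'u', 'f'(5+10=15)->'p', 'n'(13+10=23)->'x', 'i'(8+10=18)->'s', 'p'(15+10=25)->'z'
Result: qupxsz


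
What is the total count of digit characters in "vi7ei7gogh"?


Input string: 'vi7ei7gogh'
Operation: count digit characters (0-9)
Scan: 'v', 'i', '7'(digit), 'e', 'i', '7'(digit), 'g', 'o', 'g', 'h'
Digits found: 2
Result: 2


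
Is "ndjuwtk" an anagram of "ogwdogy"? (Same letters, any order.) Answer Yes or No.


String 1: 'ogwdogy' -> sorted: 'dggoowy'
String 2: 'ndjuwtk' -> sorted: 'djkntuw'
Compare sorted forms: 'dggoowy' != 'djkntuw'
Anagram: No


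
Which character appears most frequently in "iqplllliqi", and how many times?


Input: 'iqplllliqi'
Operation: tally each character
Counts: 'i':3, 'l':4, 'p':1, 'q':2
Maximum: 'l' appears 4 times


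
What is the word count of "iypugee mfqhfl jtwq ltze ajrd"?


Input string: 'iypugee mfqhfl jtwq ltze ajrd'
Operation: split by spaces
Words found: 'iypugee', 'mfqhfl', 'jtwq', 'ltze', 'ajrd'
Word count: 5


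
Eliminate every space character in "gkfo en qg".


Input string: 'gkfo en qg'
Operation: remove all spaces
Words: 'gkfo', 'en', 'qg'
Join without spaces: gkfoenqg


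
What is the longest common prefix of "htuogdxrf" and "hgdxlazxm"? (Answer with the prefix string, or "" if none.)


String 1: 'htuogdxrf'
String 2: 'hgdxlazxm'
Compare position by position:
pos 0: 'h' vs 'h' match
pos 1: 't' vs 'g' differ -> stop
Longest common prefix: "h" (length 1)


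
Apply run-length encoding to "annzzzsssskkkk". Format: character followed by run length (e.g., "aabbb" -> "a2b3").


Input: 'annzzzsssskkkk'
Operation: identify consecutive runs
Runs: 'a' -> a1, 'nn' -> n2, 'zzz' -> z3, 'ssss' -> s4, 'kkkk' -> k4
Encoded: a1n2z3s4k4


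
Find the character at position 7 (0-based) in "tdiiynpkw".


Input string: 'tdiiynpkw'
Operation: get character at index 7
Index mapping: s[0]='t', s[1]='d', s[2]='i', s[3]='i', s[4]='y', s[5]='n', s[6]='p', s[7]='k'
Result: 'k'


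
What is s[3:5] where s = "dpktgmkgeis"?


Input string: 'dpktgmkgeis'
Operation: slice [3:5]
Extract characters: s[3]='t', s[4]='g'
Result: tg


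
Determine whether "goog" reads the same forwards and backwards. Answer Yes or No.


Input string: 'goog'
Reversed: 'goog'
Compare pairs: s[0]='g' vs s[3]='g' (match), s[1]='o' vs s[2]='o' (match)
Palindrome: Yes


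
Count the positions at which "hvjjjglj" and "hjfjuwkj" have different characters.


String 1: 'hvjjjglj'
String 2: 'hjfjuwkj'
Compare each position: pos 0: 'h'=='h', pos 1: 'v'!='j', pos 2: 'j'!='f', pos 3: 'j'=='j', pos 4: 'j'!='u', pos 5: 'g'!='w', pos 6: 'l'!='k', pos 7: 'j'=='j'
Differing positions: 5
Hamming distance: 5


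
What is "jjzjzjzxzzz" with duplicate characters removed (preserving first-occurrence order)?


Input: 'jjzjzjzxzzz'
Operation: keep first occurrence of each character
Scan: s[0]='j' new -> keep; s[1]='j' seen -> skip; s[2]='z' new -> keep; s[3]='j' seen -> skip; s[4]='z' seen -> skip; s[5]='j' seen -> skip; s[6]='z' seen -> skip; s[7]='x' new -> keep; s[8]='z' seen -> skip; s[9]='z' seen -> skip; s[10]='z' seen -> skip
Result: jzx


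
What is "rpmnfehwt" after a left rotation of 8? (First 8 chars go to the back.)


Input: 'rpmnfehwt', shift = 8
Operation: split at index 8 and swap parts
Front part s[0:8] = 'rpmnfehw'
Back part s[8:] = 't'
Rotated = back + front = 't' + 'rpmnfehw'
Result: trpmnfehw


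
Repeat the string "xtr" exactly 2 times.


Input string: 'xtr'
Operation: repeat 2 times
Concatenation: 'xtr' + 'xtr'
Result: xtrxtr


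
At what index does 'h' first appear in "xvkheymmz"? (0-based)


Input string: 'xvkheymmz'
Target: 'h'
Scanning left to right: s[0]='x', s[1]='v', s[2]='k', s[3]='h'
First match at index: 3


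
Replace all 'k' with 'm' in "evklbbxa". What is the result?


Input string: 'evklbbxa'
Operation: replace 'k' with 'm'
Positions of 'k': 2
After replacement: evmlbbxa


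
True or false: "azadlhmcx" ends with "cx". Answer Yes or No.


Input string: 'azadlhmcx'
Suffix to check: 'cx'
Last 2 characters of input: 'cx'
Match: True
Result: Yes


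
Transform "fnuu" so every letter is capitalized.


Input string: 'fnuu'
Operation: convert each letter to uppercase
Mapping: 'f'->'F', 'n'->'N', 'u'->'U', 'u'->'U'
Result: FNUU


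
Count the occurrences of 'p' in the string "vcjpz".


Input string: 'vcjpz'
Target character: 'p'
Scan each position: s[3]='p'
Matches found at indices: 3
Total: 1


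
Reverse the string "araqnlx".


Input string: 'araqnlx'
Operation: reverse character order
Original order: 'a' -> 'r' -> 'a' -> 'q' -> 'n' -> 'l' -> 'x'
Reversed order: 'x' -> 'l' -> 'n' -> 'q' -> 'a' -> 'r' -> 'a'
Result: xlnqara


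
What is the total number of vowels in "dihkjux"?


Input string: 'dihkjux'
Operation: count vowels (a, e, i, o, u)
Scan: s[0]='d', s[1]='i' (vowel), s[2]='h', s[3]='k', s[4]='j', s[5]='u' (vowel), s[6]='x'
Vowels found: 2
Result: 2


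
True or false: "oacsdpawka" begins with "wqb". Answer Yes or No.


Input string: 'oacsdpawka'
Prefix to check: 'wqb'
First 3 characters of input: 'oac'
Match: False
Result: No


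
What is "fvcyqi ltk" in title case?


Input string: 'fvcyqi ltk'
Operation: capitalize first letter of each word
Word transformations: 'fvcyqi'->'Fvcyqi', 'ltk'->'Ltk'
Result: Fvcyqi Ltk


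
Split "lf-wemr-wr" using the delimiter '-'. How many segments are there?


Input string: 'lf-wemr-wr'
Delimiter: '-'
Split result: 'lf', 'wemr', 'wr'
Number of parts: 3


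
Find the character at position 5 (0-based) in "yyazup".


Input string: 'yyazup'
Operation: get character at index 5
Index mapping: s[0]='y', s[1]='y', s[2]='a', s[3]='z', s[4]='u', s[5]='p'
Result: 'p'


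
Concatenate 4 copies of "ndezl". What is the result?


Input string: 'ndezl'
Operation: repeat 4 times
Concatenation: 'ndezl' + 'ndezl' + 'ndezl' + 'ndezl'
Result: ndezlndezlndezlndezl


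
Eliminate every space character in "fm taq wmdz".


Input string: 'fm taq wmdz'
Operation: remove all spaces
Words: 'fm', 'taq', 'wmdz'
Join without spaces: fmtaqwmdz


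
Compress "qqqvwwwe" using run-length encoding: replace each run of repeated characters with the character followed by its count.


Input: 'qqqvwwwe'
Operation: identify consecutive runs
Runs: 'qqq' -> q3, 'v' -> v1, 'www' -> w3, 'e' -> e1
Encoded: q3v1w3e1


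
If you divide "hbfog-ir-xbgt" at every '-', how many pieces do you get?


Input string: 'hbfog-ir-xbgt'
Delimiter: '-'
Split result: 'hbfog', 'ir', 'xbgt'
Number of parts: 3


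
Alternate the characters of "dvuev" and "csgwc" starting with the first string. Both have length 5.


String 1: 'dvuev'
String 2: 'csgwc'
Operation: alternate characters
Pairs: 'd'+'c', 'v'+'s', 'u'+'g', 'e'+'w', 'v'+'c'
Result: dcvsugewvc


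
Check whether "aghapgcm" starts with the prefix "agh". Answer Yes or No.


Input string: 'aghapgcm'
Prefix to check: 'agh'
First 3 characters of input: 'agh'
Match: True
Result: Yes


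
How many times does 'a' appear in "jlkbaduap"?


Input string: 'jlkbaduap'
Target character: 'a'
Scan each position: s[4]='a', s[7]='a'
Matches found at indices: 4, 7
Total: 2


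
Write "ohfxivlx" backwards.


Input string: 'ohfxivlx'
Operation: reverse character order
Original order: 'o' -> 'h' -> 'f' -> 'x' -> 'i' -> 'v' -> 'l' -> 'x'
Reversed order: 'x' -> 'l' -> 'v' -> 'i' -> 'x' -> 'f' -> 'h' -> 'o'
Result: xlvixfho


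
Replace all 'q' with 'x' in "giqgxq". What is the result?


Input string: 'giqgxq'
Operation: replace 'q' with 'x'
Positions of 'q': 2, 5
After replacement: gixgxx


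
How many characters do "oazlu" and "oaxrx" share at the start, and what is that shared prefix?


String 1: 'oazlu'
String 2: 'oaxrx'
Compare position by position:
pos 0: 'o' vs 'o' match
pos 1: 'a' vs 'a' match
pos 2: 'z' vs 'x' differ -> stop
Longest common prefix: "oa" (length 2)


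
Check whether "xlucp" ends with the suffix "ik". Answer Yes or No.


Input string: 'xlucp'
Suffix to check: 'ik'
Last 2 characters of input: 'cp'
Match: False
Result: No


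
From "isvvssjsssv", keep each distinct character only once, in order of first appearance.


Input: 'isvvssjsssv'
Operation: keep first occurrence of each character
Scan: s[0]='i' new -> keep; s[1]='s' new -> keep; s[2]='v' new -> keep; s[3]='v' seen -> skip; s[4]='s' seen -> skip; s[5]='s' seen -> skip; s[6]='j' new -> keep; s[7]='s' seen -> skip; s[8]='s' seen -> skip; s[9]='s' seen -> skip; s[10]='v' seen -> skip
Result: isvj


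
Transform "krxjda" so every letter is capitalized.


Input string: 'krxjda'
Operation: convert each letter to uppercase
Mapping: 'k'->'K', 'r'->'R', 'x'->'X', 'j'->'J', 'd'->'D', 'a'->'A'
Result: KRXJDA


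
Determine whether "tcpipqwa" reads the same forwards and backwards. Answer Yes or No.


Input string: 'tcpipqwa'
Reversed: 'awqpipct'
Compare pairs: s[0]='t' vs s[7]='a' (mismatch), s[1]='c' vs s[6]='w' (mismatch), s[2]='p' vs s[5]='q' (mismatch), s[3]='i' vs s[4]='p' (mismatch)
Palindrome: No


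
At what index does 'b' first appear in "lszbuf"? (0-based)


Input string: 'lszbuf'
Target: 'b'
Scanning left to right: s[0]='l', s[1]='s', s[2]='z', s[3]='b'
First match at index: 3


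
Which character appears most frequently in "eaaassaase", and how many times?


Input: 'eaaassaase'
Operation: tally each character
Counts: 'a':5, 'e':2, 's':3
Maximum: 'a' appears 5 times


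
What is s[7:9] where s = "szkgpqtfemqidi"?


Input string: 'szkgpqtfemqidi'
Operation: slice [7:9]
Extract characters: s[7]='f', s[8]='e'
Result: fe


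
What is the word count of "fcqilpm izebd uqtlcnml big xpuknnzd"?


Input string: 'fcqilpm izebd uqtlcnml big xpuknnzd'
Operation: split by spaces
Words found: 'fcqilpm', 'izebd', 'uqtlcnml', 'big', 'xpuknnzd'
Word count: 5


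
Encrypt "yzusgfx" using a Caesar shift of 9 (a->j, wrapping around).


Input: 'yzusgfx', shift = 9
Operation: for each letter, (position + 9) mod 26
Mapping: 'y'(24+9=33, 33 mod 26=7)->'h', 'z'(25+9=34, 34 mod 26=8)->'i', 'u'(20+9=29, 29 mod 26=3)->'d', 's'(18+9=27, 27 mod 26=1)->'b', 'g'(6+9=15)->'p', 'f'(5+9=14)->'o', 'x'(23+9=32, 32 mod 26=6)->'g'
Result: hidbpog


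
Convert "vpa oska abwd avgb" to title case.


Input string: 'vpa oska abwd avgb'
Operation: capitalize first letter of each word
Word transformations: 'vpa'->'Vpa', 'oska'->'Oska', 'abwd'->'Abwd', 'avgb'->'Avgb'
Result: Vpa Oska Abwd Avgb


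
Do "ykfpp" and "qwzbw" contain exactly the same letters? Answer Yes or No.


String 1: 'ykfpp' -> sorted: 'fkppy'
String 2: 'qwzbw' -> sorted: 'bqwwz'
Compare sorted forms: 'fkppy' != 'bqwwz'
Anagram: No


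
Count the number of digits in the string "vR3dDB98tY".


Input string: 'vR3dDB98tY'
Operation: count digit characters (0-9)
Scan: 'v', 'R', '3'(digit), 'd', 'D', 'B', '9'(digit), '8'(digit), 't', 'Y'
Digits found: 3
Result: 3


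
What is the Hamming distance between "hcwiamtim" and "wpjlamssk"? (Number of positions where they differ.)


String 1: 'hcwiamtim'
String 2: 'wpjlamssk'
Compare each position: pos 0: 'h'!='w', pos 1: 'c'!='p', pos 2: 'w'!='j', pos 3: 'i'!='l', pos 4: 'a'=='a', pos 5: 'm'=='m', pos 6: 't'!='s', pos 7: 'i'!='s', pos 8: 'm'!='k'
Differing positions: 7
Hamming distance: 7


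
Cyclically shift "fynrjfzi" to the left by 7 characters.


Input: 'fynrjfzi', shift = 7
Operation: split at index 7 and swap parts
Front part s[0:7] = 'fynrjfz'
Back part s[7:] = 'i'
Rotated = back + front = 'i' + 'fynrjfz'
Result: ifynrjfz


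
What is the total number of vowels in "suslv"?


Input string: 'suslv'
Operation: count vowels (a, e, i, o, u)
Scan: s[0]='s', s[1]='u' (vowel), s[2]='s', s[3]='l', s[4]='v'
Vowels found: 1
Result: 1


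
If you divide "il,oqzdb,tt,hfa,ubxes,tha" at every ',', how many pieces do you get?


Input string: 'il,oqzdb,tt,hfa,ubxes,tha'
Delimiter: ','
Split result: 'il', 'oqzdb', 'tt', 'hfa', 'ubxes', 'tha'
Number of parts: 6


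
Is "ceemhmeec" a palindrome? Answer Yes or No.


Input string: 'ceemhmeec'
Reversed: 'ceemhmeec'
Compare pairs: s[0]='c' vs s[8]='c' (match), s[1]='e' vs s[7]='e' (match), s[2]='e' vs s[6]='e' (match), s[3]='m' vs s[5]='m' (match)
Palindrome: Yes


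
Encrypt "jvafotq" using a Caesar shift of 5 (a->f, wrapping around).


Input: 'jvafotq', shift = 5
Operation: for each letter, (position + 5) mod 26
Mapping: 'j'(9+5=14)->'o', 'v'(21+5=26, 26 mod 26=0)->'a', 'a'(0+5=5)->'f', 'f'(5+5=10)->'k', 'o'(14+5=19)->'t', 't'(19+5=24)->'y', 'q'(16+5=21)->'v'
Result: oafktyv


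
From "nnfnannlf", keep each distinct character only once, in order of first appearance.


Input: 'nnfnannlf'
Operation: keep first occurrence of each character
Scan: s[0]='n' new -> keep; s[1]='n' seen -> skip; s[2]='f' new -> keep; s[3]='n' seen -> skip; s[4]='a' new -> keep; s[5]='n' seen -> skip; s[6]='n' seen -> skip; s[7]='l' new -> keep; s[8]='f' seen -> skip
Result: nfal


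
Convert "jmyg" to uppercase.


Input string: 'jmyg'
Operation: convert each letter to uppercase
Mapping: 'j'->'J', 'm'->'M', 'y'->'Y', 'g'->'G'
Result: JMYG


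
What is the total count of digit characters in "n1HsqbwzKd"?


Input string: 'n1HsqbwzKd'
Operation: count digit characters (0-9)
Scan: 'n', '1'(digit), 'H', 's', 'q', 'b', 'w', 'z', 'K', 'd'
Digits found: 1
Result: 1


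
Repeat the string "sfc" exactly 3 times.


Input string: 'sfc'
Operation: repeat 3 times
Concatenation: 'sfc' + 'sfc' + 'sfc'
Result: sfcsfcsfc


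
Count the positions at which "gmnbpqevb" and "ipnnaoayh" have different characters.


String 1: 'gmnbpqevb'
String 2: 'ipnnaoayh'
Compare each position: pos 0: 'g'!='i', pos 1: 'm'!='p', pos 2: 'n'=='n', pos 3: 'b'!='n', pos 4: 'p'!='a', pos 5: 'q'!='o', pos 6: 'e'!='a', pos 7: 'v'!='y', pos 8: 'b'!='h'
Differing positions: 8
Hamming distance: 8


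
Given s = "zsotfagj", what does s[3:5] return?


Input string: 'zsotfagj'
Operation: slice [3:5]
Extract characters: s[3]='t', s[4]='f'
Result: tf


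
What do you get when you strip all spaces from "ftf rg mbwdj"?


Input string: 'ftf rg mbwdj'
Operation: remove all spaces
Words: 'ftf', 'rg', 'mbwdj'
Join without spaces: ftfrgmbwdj


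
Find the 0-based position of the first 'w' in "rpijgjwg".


Input string: 'rpijgjwg'
Target: 'w'
Scanning left to right: s[0]='r', s[1]='p', s[2]='i', s[3]='j', s[4]='g', s[5]='j', s[6]='w'
First match at index: 6


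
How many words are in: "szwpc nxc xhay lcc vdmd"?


Input string: 'szwpc nxc xhay lcc vdmd'
Operation: split by spaces
Words found: 'szwpc', 'nxc', 'xhay', 'lcc', 'vdmd'
Word count: 5


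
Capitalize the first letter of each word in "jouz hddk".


Input string: 'jouz hddk'
Operation: capitalize first letter of each word
Word transformations: 'jouz'->'Jouz', 'hddk'->'Hddk'
Result: Jouz Hddk


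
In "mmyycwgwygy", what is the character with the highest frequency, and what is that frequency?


Input: 'mmyycwgwygy'
Operation: tally each character
Counts: 'c':1, 'g':2, 'm':2, 'w':2, 'y':4
Maximum: 'y' appears 4 times


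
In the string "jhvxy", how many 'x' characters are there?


Input string: 'jhvxy'
Target character: 'x'
Scan each position: s[3]='x'
Matches found at indices: 3
Total: 1


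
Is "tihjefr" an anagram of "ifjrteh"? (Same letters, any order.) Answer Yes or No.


String 1: 'ifjrteh' -> sorted: 'efhijrt'
String 2: 'tihjefr' -> sorted: 'efhijrt'
Compare sorted forms: 'efhijrt' == 'efhijrt'
Anagram: Yes


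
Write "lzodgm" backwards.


Input string: 'lzodgm'
Operation: reverse character order
Original order: 'l' -> 'z' -> 'o' -> 'd' -> 'g' -> 'm'
Reversed order: 'm' -> 'g' -> 'd' -> 'o' -> 'z' -> 'l'
Result: mgdozl


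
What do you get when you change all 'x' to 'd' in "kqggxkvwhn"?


Input string: 'kqggxkvwhn'
Operation: replace 'x' with 'd'
Positions of 'x': 4
After replacement: kqggdkvwhn


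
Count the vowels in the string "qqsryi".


Input string: 'qqsryi'
Operation: count vowels (a, e, i, o, u)
Scan: s[0]='q', s[1]='q', s[2]='s', s[3]='r', s[4]='y', s[5]='i' (vowel)
Vowels found: 1
Result: 1


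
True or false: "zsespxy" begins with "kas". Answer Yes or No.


Input string: 'zsespxy'
Prefix to check: 'kas'
First 3 characters of input: 'zse'
Match: False
Result: No


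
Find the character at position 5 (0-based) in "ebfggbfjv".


Input string: 'ebfggbfjv'
Operation: get character at index 5
Index mapping: s[0]='e', s[1]='b', s[2]='f', s[3]='g', s[4]='g', s[5]='b'
Result: 'b'


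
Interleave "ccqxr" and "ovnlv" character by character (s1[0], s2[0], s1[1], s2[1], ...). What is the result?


String 1: 'ccqxr'
String 2: 'ovnlv'
Operation: alternate characters
Pairs: 'c'+'o', 'c'+'v', 'q'+'n', 'x'+'l', 'r'+'v'
Result: cocvqnxlrv
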